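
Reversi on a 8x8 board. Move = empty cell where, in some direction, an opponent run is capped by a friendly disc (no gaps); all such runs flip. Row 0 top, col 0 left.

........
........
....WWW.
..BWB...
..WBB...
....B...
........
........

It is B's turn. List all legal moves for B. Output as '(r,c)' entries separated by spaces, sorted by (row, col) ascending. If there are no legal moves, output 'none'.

Answer: (1,4) (1,6) (2,2) (2,3) (4,1) (5,2)

Derivation:
(1,3): no bracket -> illegal
(1,4): flips 1 -> legal
(1,5): no bracket -> illegal
(1,6): flips 1 -> legal
(1,7): no bracket -> illegal
(2,2): flips 1 -> legal
(2,3): flips 1 -> legal
(2,7): no bracket -> illegal
(3,1): no bracket -> illegal
(3,5): no bracket -> illegal
(3,6): no bracket -> illegal
(3,7): no bracket -> illegal
(4,1): flips 1 -> legal
(5,1): no bracket -> illegal
(5,2): flips 1 -> legal
(5,3): no bracket -> illegal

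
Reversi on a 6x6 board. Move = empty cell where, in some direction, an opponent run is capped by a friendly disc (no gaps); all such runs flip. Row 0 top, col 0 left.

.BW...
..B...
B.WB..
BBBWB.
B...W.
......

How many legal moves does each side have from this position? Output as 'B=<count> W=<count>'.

Answer: B=5 W=5

Derivation:
-- B to move --
(0,3): flips 1 -> legal
(1,1): no bracket -> illegal
(1,3): flips 1 -> legal
(2,1): flips 1 -> legal
(2,4): no bracket -> illegal
(3,5): no bracket -> illegal
(4,2): no bracket -> illegal
(4,3): flips 1 -> legal
(4,5): no bracket -> illegal
(5,3): no bracket -> illegal
(5,4): flips 1 -> legal
(5,5): no bracket -> illegal
B mobility = 5
-- W to move --
(0,0): flips 1 -> legal
(0,3): no bracket -> illegal
(1,0): no bracket -> illegal
(1,1): no bracket -> illegal
(1,3): flips 1 -> legal
(1,4): no bracket -> illegal
(2,1): no bracket -> illegal
(2,4): flips 2 -> legal
(2,5): no bracket -> illegal
(3,5): flips 1 -> legal
(4,1): no bracket -> illegal
(4,2): flips 1 -> legal
(4,3): no bracket -> illegal
(4,5): no bracket -> illegal
(5,0): no bracket -> illegal
(5,1): no bracket -> illegal
W mobility = 5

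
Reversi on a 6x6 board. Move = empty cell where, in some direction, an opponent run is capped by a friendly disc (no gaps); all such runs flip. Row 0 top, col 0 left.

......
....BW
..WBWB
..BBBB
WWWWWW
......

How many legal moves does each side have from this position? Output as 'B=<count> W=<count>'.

Answer: B=11 W=5

Derivation:
-- B to move --
(0,4): no bracket -> illegal
(0,5): flips 1 -> legal
(1,1): flips 1 -> legal
(1,2): flips 1 -> legal
(1,3): flips 1 -> legal
(2,1): flips 1 -> legal
(3,0): no bracket -> illegal
(3,1): no bracket -> illegal
(5,0): flips 1 -> legal
(5,1): flips 1 -> legal
(5,2): flips 2 -> legal
(5,3): flips 2 -> legal
(5,4): flips 2 -> legal
(5,5): flips 2 -> legal
B mobility = 11
-- W to move --
(0,3): no bracket -> illegal
(0,4): flips 1 -> legal
(0,5): flips 3 -> legal
(1,2): flips 2 -> legal
(1,3): flips 3 -> legal
(2,1): flips 1 -> legal
(3,1): no bracket -> illegal
W mobility = 5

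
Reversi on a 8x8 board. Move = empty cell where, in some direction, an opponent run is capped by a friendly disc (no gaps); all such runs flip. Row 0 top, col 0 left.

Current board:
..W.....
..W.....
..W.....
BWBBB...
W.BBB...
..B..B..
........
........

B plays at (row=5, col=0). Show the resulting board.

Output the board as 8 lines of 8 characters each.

Place B at (5,0); scan 8 dirs for brackets.
Dir NW: edge -> no flip
Dir N: opp run (4,0) capped by B -> flip
Dir NE: first cell '.' (not opp) -> no flip
Dir W: edge -> no flip
Dir E: first cell '.' (not opp) -> no flip
Dir SW: edge -> no flip
Dir S: first cell '.' (not opp) -> no flip
Dir SE: first cell '.' (not opp) -> no flip
All flips: (4,0)

Answer: ..W.....
..W.....
..W.....
BWBBB...
B.BBB...
B.B..B..
........
........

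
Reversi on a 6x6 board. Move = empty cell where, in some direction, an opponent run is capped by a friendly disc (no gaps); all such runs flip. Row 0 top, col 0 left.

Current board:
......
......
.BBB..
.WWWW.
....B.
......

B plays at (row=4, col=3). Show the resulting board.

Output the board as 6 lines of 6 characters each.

Answer: ......
......
.BBB..
.WBBW.
...BB.
......

Derivation:
Place B at (4,3); scan 8 dirs for brackets.
Dir NW: opp run (3,2) capped by B -> flip
Dir N: opp run (3,3) capped by B -> flip
Dir NE: opp run (3,4), next='.' -> no flip
Dir W: first cell '.' (not opp) -> no flip
Dir E: first cell 'B' (not opp) -> no flip
Dir SW: first cell '.' (not opp) -> no flip
Dir S: first cell '.' (not opp) -> no flip
Dir SE: first cell '.' (not opp) -> no flip
All flips: (3,2) (3,3)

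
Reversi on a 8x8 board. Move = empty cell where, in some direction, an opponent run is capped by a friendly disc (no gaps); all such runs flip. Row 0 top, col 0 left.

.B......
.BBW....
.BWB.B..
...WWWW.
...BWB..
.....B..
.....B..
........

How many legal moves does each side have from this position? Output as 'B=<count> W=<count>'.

Answer: B=5 W=16

Derivation:
-- B to move --
(0,2): no bracket -> illegal
(0,3): flips 1 -> legal
(0,4): no bracket -> illegal
(1,4): flips 1 -> legal
(2,4): no bracket -> illegal
(2,6): no bracket -> illegal
(2,7): flips 1 -> legal
(3,1): no bracket -> illegal
(3,2): flips 1 -> legal
(3,7): no bracket -> illegal
(4,2): no bracket -> illegal
(4,6): no bracket -> illegal
(4,7): flips 1 -> legal
(5,3): no bracket -> illegal
(5,4): no bracket -> illegal
B mobility = 5
-- W to move --
(0,0): flips 1 -> legal
(0,2): flips 1 -> legal
(0,3): no bracket -> illegal
(1,0): flips 2 -> legal
(1,4): flips 1 -> legal
(1,5): flips 1 -> legal
(1,6): flips 1 -> legal
(2,0): flips 1 -> legal
(2,4): flips 1 -> legal
(2,6): no bracket -> illegal
(3,0): no bracket -> illegal
(3,1): no bracket -> illegal
(3,2): no bracket -> illegal
(4,2): flips 1 -> legal
(4,6): flips 1 -> legal
(5,2): flips 1 -> legal
(5,3): flips 1 -> legal
(5,4): flips 1 -> legal
(5,6): flips 1 -> legal
(6,4): no bracket -> illegal
(6,6): flips 1 -> legal
(7,4): no bracket -> illegal
(7,5): flips 3 -> legal
(7,6): no bracket -> illegal
W mobility = 16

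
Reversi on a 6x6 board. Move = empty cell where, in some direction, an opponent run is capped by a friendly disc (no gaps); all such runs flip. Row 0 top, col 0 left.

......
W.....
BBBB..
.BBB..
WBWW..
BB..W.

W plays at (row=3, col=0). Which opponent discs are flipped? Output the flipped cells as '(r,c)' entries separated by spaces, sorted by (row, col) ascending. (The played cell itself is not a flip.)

Dir NW: edge -> no flip
Dir N: opp run (2,0) capped by W -> flip
Dir NE: opp run (2,1), next='.' -> no flip
Dir W: edge -> no flip
Dir E: opp run (3,1) (3,2) (3,3), next='.' -> no flip
Dir SW: edge -> no flip
Dir S: first cell 'W' (not opp) -> no flip
Dir SE: opp run (4,1), next='.' -> no flip

Answer: (2,0)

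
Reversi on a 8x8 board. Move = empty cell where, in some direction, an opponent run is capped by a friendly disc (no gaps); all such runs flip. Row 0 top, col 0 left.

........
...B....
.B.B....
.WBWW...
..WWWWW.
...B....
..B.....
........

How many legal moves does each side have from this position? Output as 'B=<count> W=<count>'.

-- B to move --
(2,0): flips 2 -> legal
(2,2): no bracket -> illegal
(2,4): no bracket -> illegal
(2,5): no bracket -> illegal
(3,0): flips 1 -> legal
(3,5): flips 3 -> legal
(3,6): no bracket -> illegal
(3,7): no bracket -> illegal
(4,0): no bracket -> illegal
(4,1): flips 1 -> legal
(4,7): no bracket -> illegal
(5,1): no bracket -> illegal
(5,2): flips 1 -> legal
(5,4): flips 1 -> legal
(5,5): no bracket -> illegal
(5,6): flips 2 -> legal
(5,7): no bracket -> illegal
B mobility = 7
-- W to move --
(0,2): no bracket -> illegal
(0,3): flips 2 -> legal
(0,4): no bracket -> illegal
(1,0): flips 2 -> legal
(1,1): flips 1 -> legal
(1,2): flips 1 -> legal
(1,4): no bracket -> illegal
(2,0): no bracket -> illegal
(2,2): flips 1 -> legal
(2,4): no bracket -> illegal
(3,0): no bracket -> illegal
(4,1): no bracket -> illegal
(5,1): no bracket -> illegal
(5,2): no bracket -> illegal
(5,4): no bracket -> illegal
(6,1): no bracket -> illegal
(6,3): flips 1 -> legal
(6,4): flips 1 -> legal
(7,1): flips 2 -> legal
(7,2): no bracket -> illegal
(7,3): no bracket -> illegal
W mobility = 8

Answer: B=7 W=8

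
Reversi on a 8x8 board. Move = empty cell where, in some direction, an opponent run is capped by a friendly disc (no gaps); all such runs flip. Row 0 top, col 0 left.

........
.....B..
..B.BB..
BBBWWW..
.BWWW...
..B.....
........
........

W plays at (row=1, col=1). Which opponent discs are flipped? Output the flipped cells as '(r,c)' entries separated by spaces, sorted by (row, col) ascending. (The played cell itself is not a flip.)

Dir NW: first cell '.' (not opp) -> no flip
Dir N: first cell '.' (not opp) -> no flip
Dir NE: first cell '.' (not opp) -> no flip
Dir W: first cell '.' (not opp) -> no flip
Dir E: first cell '.' (not opp) -> no flip
Dir SW: first cell '.' (not opp) -> no flip
Dir S: first cell '.' (not opp) -> no flip
Dir SE: opp run (2,2) capped by W -> flip

Answer: (2,2)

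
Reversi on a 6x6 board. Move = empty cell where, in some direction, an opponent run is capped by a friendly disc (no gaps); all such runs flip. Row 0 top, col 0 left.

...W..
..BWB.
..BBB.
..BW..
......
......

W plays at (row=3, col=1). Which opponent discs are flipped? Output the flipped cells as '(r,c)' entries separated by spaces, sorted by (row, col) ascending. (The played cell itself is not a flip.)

Answer: (2,2) (3,2)

Derivation:
Dir NW: first cell '.' (not opp) -> no flip
Dir N: first cell '.' (not opp) -> no flip
Dir NE: opp run (2,2) capped by W -> flip
Dir W: first cell '.' (not opp) -> no flip
Dir E: opp run (3,2) capped by W -> flip
Dir SW: first cell '.' (not opp) -> no flip
Dir S: first cell '.' (not opp) -> no flip
Dir SE: first cell '.' (not opp) -> no flip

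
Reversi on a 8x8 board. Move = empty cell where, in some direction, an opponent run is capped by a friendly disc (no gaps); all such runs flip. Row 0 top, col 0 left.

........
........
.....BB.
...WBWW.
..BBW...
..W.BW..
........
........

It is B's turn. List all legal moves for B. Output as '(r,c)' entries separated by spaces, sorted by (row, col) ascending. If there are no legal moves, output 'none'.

Answer: (2,3) (2,4) (3,2) (3,7) (4,5) (4,6) (4,7) (5,3) (5,6) (6,1) (6,2)

Derivation:
(2,2): no bracket -> illegal
(2,3): flips 1 -> legal
(2,4): flips 1 -> legal
(2,7): no bracket -> illegal
(3,2): flips 1 -> legal
(3,7): flips 2 -> legal
(4,1): no bracket -> illegal
(4,5): flips 2 -> legal
(4,6): flips 1 -> legal
(4,7): flips 1 -> legal
(5,1): no bracket -> illegal
(5,3): flips 2 -> legal
(5,6): flips 1 -> legal
(6,1): flips 1 -> legal
(6,2): flips 1 -> legal
(6,3): no bracket -> illegal
(6,4): no bracket -> illegal
(6,5): no bracket -> illegal
(6,6): no bracket -> illegal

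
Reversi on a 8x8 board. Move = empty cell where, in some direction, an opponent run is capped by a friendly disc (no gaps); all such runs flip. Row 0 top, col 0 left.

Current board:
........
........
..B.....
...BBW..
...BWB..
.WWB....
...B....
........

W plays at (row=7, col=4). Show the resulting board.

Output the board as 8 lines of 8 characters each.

Answer: ........
........
..B.....
...BBW..
...BWB..
.WWB....
...W....
....W...

Derivation:
Place W at (7,4); scan 8 dirs for brackets.
Dir NW: opp run (6,3) capped by W -> flip
Dir N: first cell '.' (not opp) -> no flip
Dir NE: first cell '.' (not opp) -> no flip
Dir W: first cell '.' (not opp) -> no flip
Dir E: first cell '.' (not opp) -> no flip
Dir SW: edge -> no flip
Dir S: edge -> no flip
Dir SE: edge -> no flip
All flips: (6,3)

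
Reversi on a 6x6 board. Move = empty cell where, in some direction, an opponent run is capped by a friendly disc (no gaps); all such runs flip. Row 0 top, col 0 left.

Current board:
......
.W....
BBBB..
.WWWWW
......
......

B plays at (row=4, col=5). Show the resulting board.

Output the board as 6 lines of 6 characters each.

Answer: ......
.W....
BBBB..
.WWWBW
.....B
......

Derivation:
Place B at (4,5); scan 8 dirs for brackets.
Dir NW: opp run (3,4) capped by B -> flip
Dir N: opp run (3,5), next='.' -> no flip
Dir NE: edge -> no flip
Dir W: first cell '.' (not opp) -> no flip
Dir E: edge -> no flip
Dir SW: first cell '.' (not opp) -> no flip
Dir S: first cell '.' (not opp) -> no flip
Dir SE: edge -> no flip
All flips: (3,4)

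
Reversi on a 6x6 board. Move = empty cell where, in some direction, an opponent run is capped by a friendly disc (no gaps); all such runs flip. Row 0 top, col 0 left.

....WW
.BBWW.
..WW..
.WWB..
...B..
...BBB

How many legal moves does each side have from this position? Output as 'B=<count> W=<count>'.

Answer: B=6 W=6

Derivation:
-- B to move --
(0,2): no bracket -> illegal
(0,3): flips 2 -> legal
(1,5): flips 2 -> legal
(2,0): no bracket -> illegal
(2,1): flips 1 -> legal
(2,4): no bracket -> illegal
(2,5): no bracket -> illegal
(3,0): flips 2 -> legal
(3,4): flips 1 -> legal
(4,0): no bracket -> illegal
(4,1): no bracket -> illegal
(4,2): flips 2 -> legal
B mobility = 6
-- W to move --
(0,0): flips 1 -> legal
(0,1): flips 1 -> legal
(0,2): flips 1 -> legal
(0,3): no bracket -> illegal
(1,0): flips 2 -> legal
(2,0): no bracket -> illegal
(2,1): no bracket -> illegal
(2,4): no bracket -> illegal
(3,4): flips 1 -> legal
(4,2): no bracket -> illegal
(4,4): flips 1 -> legal
(4,5): no bracket -> illegal
(5,2): no bracket -> illegal
W mobility = 6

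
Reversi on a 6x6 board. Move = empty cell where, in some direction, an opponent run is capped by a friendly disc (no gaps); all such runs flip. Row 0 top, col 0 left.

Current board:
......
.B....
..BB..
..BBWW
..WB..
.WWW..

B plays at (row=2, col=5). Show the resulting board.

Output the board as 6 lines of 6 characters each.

Answer: ......
.B....
..BB.B
..BBBW
..WB..
.WWW..

Derivation:
Place B at (2,5); scan 8 dirs for brackets.
Dir NW: first cell '.' (not opp) -> no flip
Dir N: first cell '.' (not opp) -> no flip
Dir NE: edge -> no flip
Dir W: first cell '.' (not opp) -> no flip
Dir E: edge -> no flip
Dir SW: opp run (3,4) capped by B -> flip
Dir S: opp run (3,5), next='.' -> no flip
Dir SE: edge -> no flip
All flips: (3,4)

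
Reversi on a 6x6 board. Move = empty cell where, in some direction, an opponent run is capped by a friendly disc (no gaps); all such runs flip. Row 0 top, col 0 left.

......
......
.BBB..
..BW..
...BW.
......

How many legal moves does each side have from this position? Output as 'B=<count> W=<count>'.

-- B to move --
(2,4): no bracket -> illegal
(3,4): flips 1 -> legal
(3,5): no bracket -> illegal
(4,2): no bracket -> illegal
(4,5): flips 1 -> legal
(5,3): no bracket -> illegal
(5,4): no bracket -> illegal
(5,5): flips 2 -> legal
B mobility = 3
-- W to move --
(1,0): no bracket -> illegal
(1,1): flips 1 -> legal
(1,2): no bracket -> illegal
(1,3): flips 1 -> legal
(1,4): no bracket -> illegal
(2,0): no bracket -> illegal
(2,4): no bracket -> illegal
(3,0): no bracket -> illegal
(3,1): flips 1 -> legal
(3,4): no bracket -> illegal
(4,1): no bracket -> illegal
(4,2): flips 1 -> legal
(5,2): no bracket -> illegal
(5,3): flips 1 -> legal
(5,4): no bracket -> illegal
W mobility = 5

Answer: B=3 W=5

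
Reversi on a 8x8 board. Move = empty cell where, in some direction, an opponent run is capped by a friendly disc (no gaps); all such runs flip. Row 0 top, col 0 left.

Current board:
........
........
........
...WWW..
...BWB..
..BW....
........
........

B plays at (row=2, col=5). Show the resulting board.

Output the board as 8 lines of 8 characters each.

Answer: ........
........
.....B..
...WBB..
...BWB..
..BW....
........
........

Derivation:
Place B at (2,5); scan 8 dirs for brackets.
Dir NW: first cell '.' (not opp) -> no flip
Dir N: first cell '.' (not opp) -> no flip
Dir NE: first cell '.' (not opp) -> no flip
Dir W: first cell '.' (not opp) -> no flip
Dir E: first cell '.' (not opp) -> no flip
Dir SW: opp run (3,4) capped by B -> flip
Dir S: opp run (3,5) capped by B -> flip
Dir SE: first cell '.' (not opp) -> no flip
All flips: (3,4) (3,5)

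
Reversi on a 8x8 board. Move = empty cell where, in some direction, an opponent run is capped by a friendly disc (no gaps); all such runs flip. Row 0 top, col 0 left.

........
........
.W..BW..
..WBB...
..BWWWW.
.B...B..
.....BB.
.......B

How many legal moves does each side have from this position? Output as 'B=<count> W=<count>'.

-- B to move --
(1,0): no bracket -> illegal
(1,1): no bracket -> illegal
(1,2): no bracket -> illegal
(1,4): no bracket -> illegal
(1,5): no bracket -> illegal
(1,6): flips 1 -> legal
(2,0): no bracket -> illegal
(2,2): flips 1 -> legal
(2,3): no bracket -> illegal
(2,6): flips 1 -> legal
(3,0): no bracket -> illegal
(3,1): flips 1 -> legal
(3,5): flips 1 -> legal
(3,6): no bracket -> illegal
(3,7): flips 1 -> legal
(4,1): no bracket -> illegal
(4,7): flips 4 -> legal
(5,2): flips 1 -> legal
(5,3): flips 1 -> legal
(5,4): flips 1 -> legal
(5,6): flips 1 -> legal
(5,7): no bracket -> illegal
B mobility = 11
-- W to move --
(1,3): no bracket -> illegal
(1,4): flips 2 -> legal
(1,5): no bracket -> illegal
(2,2): flips 1 -> legal
(2,3): flips 3 -> legal
(3,1): no bracket -> illegal
(3,5): flips 2 -> legal
(4,0): no bracket -> illegal
(4,1): flips 1 -> legal
(5,0): no bracket -> illegal
(5,2): flips 1 -> legal
(5,3): no bracket -> illegal
(5,4): no bracket -> illegal
(5,6): no bracket -> illegal
(5,7): no bracket -> illegal
(6,0): no bracket -> illegal
(6,1): no bracket -> illegal
(6,2): no bracket -> illegal
(6,4): flips 1 -> legal
(6,7): no bracket -> illegal
(7,4): no bracket -> illegal
(7,5): flips 2 -> legal
(7,6): no bracket -> illegal
W mobility = 8

Answer: B=11 W=8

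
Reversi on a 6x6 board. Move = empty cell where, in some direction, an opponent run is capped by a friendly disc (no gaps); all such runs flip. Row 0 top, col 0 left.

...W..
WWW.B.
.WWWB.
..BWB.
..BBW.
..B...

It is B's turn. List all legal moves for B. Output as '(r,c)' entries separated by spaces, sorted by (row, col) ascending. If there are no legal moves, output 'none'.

(0,0): no bracket -> illegal
(0,1): flips 2 -> legal
(0,2): flips 2 -> legal
(0,4): no bracket -> illegal
(1,3): flips 2 -> legal
(2,0): flips 3 -> legal
(3,0): no bracket -> illegal
(3,1): no bracket -> illegal
(3,5): no bracket -> illegal
(4,5): flips 1 -> legal
(5,3): no bracket -> illegal
(5,4): flips 1 -> legal
(5,5): no bracket -> illegal

Answer: (0,1) (0,2) (1,3) (2,0) (4,5) (5,4)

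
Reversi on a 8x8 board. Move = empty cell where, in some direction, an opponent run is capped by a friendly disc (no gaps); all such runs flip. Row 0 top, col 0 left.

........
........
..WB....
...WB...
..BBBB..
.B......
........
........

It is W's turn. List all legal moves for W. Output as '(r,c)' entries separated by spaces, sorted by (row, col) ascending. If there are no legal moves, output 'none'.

Answer: (1,3) (2,4) (3,5) (5,3) (5,5) (6,0)

Derivation:
(1,2): no bracket -> illegal
(1,3): flips 1 -> legal
(1,4): no bracket -> illegal
(2,4): flips 1 -> legal
(2,5): no bracket -> illegal
(3,1): no bracket -> illegal
(3,2): no bracket -> illegal
(3,5): flips 1 -> legal
(3,6): no bracket -> illegal
(4,0): no bracket -> illegal
(4,1): no bracket -> illegal
(4,6): no bracket -> illegal
(5,0): no bracket -> illegal
(5,2): no bracket -> illegal
(5,3): flips 1 -> legal
(5,4): no bracket -> illegal
(5,5): flips 1 -> legal
(5,6): no bracket -> illegal
(6,0): flips 2 -> legal
(6,1): no bracket -> illegal
(6,2): no bracket -> illegal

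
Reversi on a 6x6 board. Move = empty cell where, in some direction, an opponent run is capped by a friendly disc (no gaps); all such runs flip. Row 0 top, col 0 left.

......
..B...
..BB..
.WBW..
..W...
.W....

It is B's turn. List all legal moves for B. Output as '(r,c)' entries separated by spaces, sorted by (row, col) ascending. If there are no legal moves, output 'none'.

Answer: (3,0) (3,4) (4,0) (4,3) (4,4) (5,2)

Derivation:
(2,0): no bracket -> illegal
(2,1): no bracket -> illegal
(2,4): no bracket -> illegal
(3,0): flips 1 -> legal
(3,4): flips 1 -> legal
(4,0): flips 1 -> legal
(4,1): no bracket -> illegal
(4,3): flips 1 -> legal
(4,4): flips 1 -> legal
(5,0): no bracket -> illegal
(5,2): flips 1 -> legal
(5,3): no bracket -> illegal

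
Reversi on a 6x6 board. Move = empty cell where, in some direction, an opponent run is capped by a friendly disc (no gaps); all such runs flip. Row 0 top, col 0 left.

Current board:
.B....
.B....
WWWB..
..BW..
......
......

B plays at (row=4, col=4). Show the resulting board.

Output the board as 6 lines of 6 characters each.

Place B at (4,4); scan 8 dirs for brackets.
Dir NW: opp run (3,3) (2,2) capped by B -> flip
Dir N: first cell '.' (not opp) -> no flip
Dir NE: first cell '.' (not opp) -> no flip
Dir W: first cell '.' (not opp) -> no flip
Dir E: first cell '.' (not opp) -> no flip
Dir SW: first cell '.' (not opp) -> no flip
Dir S: first cell '.' (not opp) -> no flip
Dir SE: first cell '.' (not opp) -> no flip
All flips: (2,2) (3,3)

Answer: .B....
.B....
WWBB..
..BB..
....B.
......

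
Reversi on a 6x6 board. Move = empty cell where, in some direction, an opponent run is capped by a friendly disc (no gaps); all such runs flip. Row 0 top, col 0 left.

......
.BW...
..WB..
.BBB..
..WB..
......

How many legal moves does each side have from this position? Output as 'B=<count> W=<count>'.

Answer: B=8 W=7

Derivation:
-- B to move --
(0,1): flips 1 -> legal
(0,2): flips 2 -> legal
(0,3): no bracket -> illegal
(1,3): flips 2 -> legal
(2,1): flips 1 -> legal
(4,1): flips 1 -> legal
(5,1): flips 1 -> legal
(5,2): flips 1 -> legal
(5,3): flips 1 -> legal
B mobility = 8
-- W to move --
(0,0): flips 1 -> legal
(0,1): no bracket -> illegal
(0,2): no bracket -> illegal
(1,0): flips 1 -> legal
(1,3): no bracket -> illegal
(1,4): no bracket -> illegal
(2,0): flips 1 -> legal
(2,1): no bracket -> illegal
(2,4): flips 2 -> legal
(3,0): no bracket -> illegal
(3,4): flips 1 -> legal
(4,0): flips 1 -> legal
(4,1): no bracket -> illegal
(4,4): flips 2 -> legal
(5,2): no bracket -> illegal
(5,3): no bracket -> illegal
(5,4): no bracket -> illegal
W mobility = 7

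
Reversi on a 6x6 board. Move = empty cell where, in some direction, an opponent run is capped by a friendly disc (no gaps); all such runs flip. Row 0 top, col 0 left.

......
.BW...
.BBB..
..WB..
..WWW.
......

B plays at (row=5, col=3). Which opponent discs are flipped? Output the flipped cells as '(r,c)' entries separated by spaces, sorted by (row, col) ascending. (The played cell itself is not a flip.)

Dir NW: opp run (4,2), next='.' -> no flip
Dir N: opp run (4,3) capped by B -> flip
Dir NE: opp run (4,4), next='.' -> no flip
Dir W: first cell '.' (not opp) -> no flip
Dir E: first cell '.' (not opp) -> no flip
Dir SW: edge -> no flip
Dir S: edge -> no flip
Dir SE: edge -> no flip

Answer: (4,3)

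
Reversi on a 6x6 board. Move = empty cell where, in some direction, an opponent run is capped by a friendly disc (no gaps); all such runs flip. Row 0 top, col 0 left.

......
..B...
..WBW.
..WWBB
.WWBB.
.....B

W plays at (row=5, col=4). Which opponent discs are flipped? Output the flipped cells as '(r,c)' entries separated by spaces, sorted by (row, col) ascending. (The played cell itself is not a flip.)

Answer: (3,4) (4,3) (4,4)

Derivation:
Dir NW: opp run (4,3) capped by W -> flip
Dir N: opp run (4,4) (3,4) capped by W -> flip
Dir NE: first cell '.' (not opp) -> no flip
Dir W: first cell '.' (not opp) -> no flip
Dir E: opp run (5,5), next=edge -> no flip
Dir SW: edge -> no flip
Dir S: edge -> no flip
Dir SE: edge -> no flip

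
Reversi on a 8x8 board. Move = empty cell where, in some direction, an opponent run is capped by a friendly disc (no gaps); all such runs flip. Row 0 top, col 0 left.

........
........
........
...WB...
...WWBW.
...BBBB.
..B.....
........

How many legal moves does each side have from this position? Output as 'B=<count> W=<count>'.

-- B to move --
(2,2): flips 2 -> legal
(2,3): flips 2 -> legal
(2,4): no bracket -> illegal
(3,2): flips 2 -> legal
(3,5): flips 1 -> legal
(3,6): flips 1 -> legal
(3,7): flips 1 -> legal
(4,2): flips 2 -> legal
(4,7): flips 1 -> legal
(5,2): flips 1 -> legal
(5,7): no bracket -> illegal
B mobility = 9
-- W to move --
(2,3): no bracket -> illegal
(2,4): flips 1 -> legal
(2,5): flips 1 -> legal
(3,5): flips 1 -> legal
(3,6): no bracket -> illegal
(4,2): no bracket -> illegal
(4,7): no bracket -> illegal
(5,1): no bracket -> illegal
(5,2): no bracket -> illegal
(5,7): no bracket -> illegal
(6,1): no bracket -> illegal
(6,3): flips 1 -> legal
(6,4): flips 2 -> legal
(6,5): flips 1 -> legal
(6,6): flips 2 -> legal
(6,7): no bracket -> illegal
(7,1): flips 2 -> legal
(7,2): no bracket -> illegal
(7,3): no bracket -> illegal
W mobility = 8

Answer: B=9 W=8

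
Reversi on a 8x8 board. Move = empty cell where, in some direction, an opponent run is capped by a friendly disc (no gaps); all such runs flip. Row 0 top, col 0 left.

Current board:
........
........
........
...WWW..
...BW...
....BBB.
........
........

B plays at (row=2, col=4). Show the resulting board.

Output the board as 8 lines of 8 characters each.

Place B at (2,4); scan 8 dirs for brackets.
Dir NW: first cell '.' (not opp) -> no flip
Dir N: first cell '.' (not opp) -> no flip
Dir NE: first cell '.' (not opp) -> no flip
Dir W: first cell '.' (not opp) -> no flip
Dir E: first cell '.' (not opp) -> no flip
Dir SW: opp run (3,3), next='.' -> no flip
Dir S: opp run (3,4) (4,4) capped by B -> flip
Dir SE: opp run (3,5), next='.' -> no flip
All flips: (3,4) (4,4)

Answer: ........
........
....B...
...WBW..
...BB...
....BBB.
........
........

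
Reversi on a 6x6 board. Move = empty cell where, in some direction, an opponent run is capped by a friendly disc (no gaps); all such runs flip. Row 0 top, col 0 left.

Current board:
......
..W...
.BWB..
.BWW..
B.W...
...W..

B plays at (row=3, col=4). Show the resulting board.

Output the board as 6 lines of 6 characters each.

Place B at (3,4); scan 8 dirs for brackets.
Dir NW: first cell 'B' (not opp) -> no flip
Dir N: first cell '.' (not opp) -> no flip
Dir NE: first cell '.' (not opp) -> no flip
Dir W: opp run (3,3) (3,2) capped by B -> flip
Dir E: first cell '.' (not opp) -> no flip
Dir SW: first cell '.' (not opp) -> no flip
Dir S: first cell '.' (not opp) -> no flip
Dir SE: first cell '.' (not opp) -> no flip
All flips: (3,2) (3,3)

Answer: ......
..W...
.BWB..
.BBBB.
B.W...
...W..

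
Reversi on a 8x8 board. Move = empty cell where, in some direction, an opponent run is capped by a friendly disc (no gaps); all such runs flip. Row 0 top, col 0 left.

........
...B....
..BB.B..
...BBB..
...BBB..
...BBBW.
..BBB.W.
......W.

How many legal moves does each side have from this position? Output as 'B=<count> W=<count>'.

Answer: B=3 W=3

Derivation:
-- B to move --
(4,6): no bracket -> illegal
(4,7): no bracket -> illegal
(5,7): flips 1 -> legal
(6,5): no bracket -> illegal
(6,7): flips 1 -> legal
(7,5): no bracket -> illegal
(7,7): flips 1 -> legal
B mobility = 3
-- W to move --
(0,2): no bracket -> illegal
(0,3): no bracket -> illegal
(0,4): no bracket -> illegal
(1,1): flips 4 -> legal
(1,2): flips 3 -> legal
(1,4): no bracket -> illegal
(1,5): no bracket -> illegal
(1,6): no bracket -> illegal
(2,1): no bracket -> illegal
(2,4): no bracket -> illegal
(2,6): no bracket -> illegal
(3,1): no bracket -> illegal
(3,2): no bracket -> illegal
(3,6): no bracket -> illegal
(4,2): no bracket -> illegal
(4,6): no bracket -> illegal
(5,1): no bracket -> illegal
(5,2): flips 3 -> legal
(6,1): no bracket -> illegal
(6,5): no bracket -> illegal
(7,1): no bracket -> illegal
(7,2): no bracket -> illegal
(7,3): no bracket -> illegal
(7,4): no bracket -> illegal
(7,5): no bracket -> illegal
W mobility = 3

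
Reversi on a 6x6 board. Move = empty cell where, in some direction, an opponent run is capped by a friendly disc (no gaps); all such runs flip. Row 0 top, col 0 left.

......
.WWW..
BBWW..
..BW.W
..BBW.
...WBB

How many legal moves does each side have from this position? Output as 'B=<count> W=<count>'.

-- B to move --
(0,0): flips 4 -> legal
(0,1): flips 1 -> legal
(0,2): flips 3 -> legal
(0,3): flips 4 -> legal
(0,4): no bracket -> illegal
(1,0): no bracket -> illegal
(1,4): flips 1 -> legal
(2,4): flips 3 -> legal
(2,5): no bracket -> illegal
(3,1): no bracket -> illegal
(3,4): flips 2 -> legal
(4,5): flips 1 -> legal
(5,2): flips 1 -> legal
B mobility = 9
-- W to move --
(1,0): no bracket -> illegal
(3,0): flips 1 -> legal
(3,1): flips 3 -> legal
(3,4): no bracket -> illegal
(4,1): flips 3 -> legal
(4,5): no bracket -> illegal
(5,1): flips 1 -> legal
(5,2): flips 2 -> legal
W mobility = 5

Answer: B=9 W=5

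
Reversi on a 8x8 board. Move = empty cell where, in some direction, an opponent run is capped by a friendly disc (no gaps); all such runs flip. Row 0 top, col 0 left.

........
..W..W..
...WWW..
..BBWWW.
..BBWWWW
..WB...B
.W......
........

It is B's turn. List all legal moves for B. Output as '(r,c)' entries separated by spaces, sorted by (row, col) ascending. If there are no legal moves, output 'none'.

Answer: (0,6) (1,3) (1,4) (1,6) (2,6) (3,7) (5,1) (5,5) (6,2) (7,0)

Derivation:
(0,1): no bracket -> illegal
(0,2): no bracket -> illegal
(0,3): no bracket -> illegal
(0,4): no bracket -> illegal
(0,5): no bracket -> illegal
(0,6): flips 2 -> legal
(1,1): no bracket -> illegal
(1,3): flips 4 -> legal
(1,4): flips 1 -> legal
(1,6): flips 2 -> legal
(2,1): no bracket -> illegal
(2,2): no bracket -> illegal
(2,6): flips 2 -> legal
(2,7): no bracket -> illegal
(3,7): flips 4 -> legal
(4,1): no bracket -> illegal
(5,0): no bracket -> illegal
(5,1): flips 1 -> legal
(5,4): no bracket -> illegal
(5,5): flips 1 -> legal
(5,6): no bracket -> illegal
(6,0): no bracket -> illegal
(6,2): flips 1 -> legal
(6,3): no bracket -> illegal
(7,0): flips 2 -> legal
(7,1): no bracket -> illegal
(7,2): no bracket -> illegal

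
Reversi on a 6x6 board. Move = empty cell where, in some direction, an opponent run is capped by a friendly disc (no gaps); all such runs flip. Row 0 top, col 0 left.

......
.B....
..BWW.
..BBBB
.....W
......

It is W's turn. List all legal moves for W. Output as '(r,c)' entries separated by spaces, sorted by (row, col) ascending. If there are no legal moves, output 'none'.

Answer: (2,1) (2,5) (4,1) (4,2) (4,3) (4,4)

Derivation:
(0,0): no bracket -> illegal
(0,1): no bracket -> illegal
(0,2): no bracket -> illegal
(1,0): no bracket -> illegal
(1,2): no bracket -> illegal
(1,3): no bracket -> illegal
(2,0): no bracket -> illegal
(2,1): flips 1 -> legal
(2,5): flips 1 -> legal
(3,1): no bracket -> illegal
(4,1): flips 1 -> legal
(4,2): flips 1 -> legal
(4,3): flips 1 -> legal
(4,4): flips 1 -> legal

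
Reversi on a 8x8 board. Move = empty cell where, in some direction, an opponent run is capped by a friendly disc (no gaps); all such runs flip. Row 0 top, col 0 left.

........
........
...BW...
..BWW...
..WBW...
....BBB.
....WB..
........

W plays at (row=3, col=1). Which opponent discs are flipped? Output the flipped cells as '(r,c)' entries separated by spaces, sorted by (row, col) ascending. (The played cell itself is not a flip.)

Answer: (3,2)

Derivation:
Dir NW: first cell '.' (not opp) -> no flip
Dir N: first cell '.' (not opp) -> no flip
Dir NE: first cell '.' (not opp) -> no flip
Dir W: first cell '.' (not opp) -> no flip
Dir E: opp run (3,2) capped by W -> flip
Dir SW: first cell '.' (not opp) -> no flip
Dir S: first cell '.' (not opp) -> no flip
Dir SE: first cell 'W' (not opp) -> no flip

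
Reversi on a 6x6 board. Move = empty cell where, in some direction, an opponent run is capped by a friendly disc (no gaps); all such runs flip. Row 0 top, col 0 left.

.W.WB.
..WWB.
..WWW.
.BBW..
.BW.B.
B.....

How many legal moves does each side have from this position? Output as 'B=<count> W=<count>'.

-- B to move --
(0,0): no bracket -> illegal
(0,2): flips 3 -> legal
(1,0): no bracket -> illegal
(1,1): flips 4 -> legal
(1,5): no bracket -> illegal
(2,1): no bracket -> illegal
(2,5): no bracket -> illegal
(3,4): flips 2 -> legal
(3,5): no bracket -> illegal
(4,3): flips 1 -> legal
(5,1): no bracket -> illegal
(5,2): flips 1 -> legal
(5,3): flips 1 -> legal
B mobility = 6
-- W to move --
(0,5): flips 2 -> legal
(1,5): flips 1 -> legal
(2,0): flips 1 -> legal
(2,1): no bracket -> illegal
(2,5): flips 1 -> legal
(3,0): flips 2 -> legal
(3,4): no bracket -> illegal
(3,5): no bracket -> illegal
(4,0): flips 2 -> legal
(4,3): no bracket -> illegal
(4,5): no bracket -> illegal
(5,1): no bracket -> illegal
(5,2): no bracket -> illegal
(5,3): no bracket -> illegal
(5,4): no bracket -> illegal
(5,5): flips 1 -> legal
W mobility = 7

Answer: B=6 W=7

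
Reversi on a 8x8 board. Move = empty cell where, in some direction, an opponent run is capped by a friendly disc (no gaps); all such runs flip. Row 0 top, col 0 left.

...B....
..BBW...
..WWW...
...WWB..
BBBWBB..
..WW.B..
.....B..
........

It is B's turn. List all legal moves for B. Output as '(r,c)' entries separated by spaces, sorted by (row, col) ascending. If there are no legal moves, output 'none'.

Answer: (0,4) (1,1) (1,5) (2,5) (3,1) (3,2) (6,2) (6,3) (6,4)

Derivation:
(0,4): flips 3 -> legal
(0,5): no bracket -> illegal
(1,1): flips 2 -> legal
(1,5): flips 3 -> legal
(2,1): no bracket -> illegal
(2,5): flips 1 -> legal
(3,1): flips 1 -> legal
(3,2): flips 3 -> legal
(5,1): no bracket -> illegal
(5,4): no bracket -> illegal
(6,1): no bracket -> illegal
(6,2): flips 2 -> legal
(6,3): flips 5 -> legal
(6,4): flips 1 -> legal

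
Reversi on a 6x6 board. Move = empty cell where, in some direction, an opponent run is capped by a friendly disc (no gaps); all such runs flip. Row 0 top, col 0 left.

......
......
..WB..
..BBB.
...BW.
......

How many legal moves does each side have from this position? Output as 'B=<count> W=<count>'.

-- B to move --
(1,1): flips 1 -> legal
(1,2): flips 1 -> legal
(1,3): no bracket -> illegal
(2,1): flips 1 -> legal
(3,1): no bracket -> illegal
(3,5): no bracket -> illegal
(4,5): flips 1 -> legal
(5,3): no bracket -> illegal
(5,4): flips 1 -> legal
(5,5): flips 1 -> legal
B mobility = 6
-- W to move --
(1,2): no bracket -> illegal
(1,3): no bracket -> illegal
(1,4): no bracket -> illegal
(2,1): no bracket -> illegal
(2,4): flips 2 -> legal
(2,5): no bracket -> illegal
(3,1): no bracket -> illegal
(3,5): no bracket -> illegal
(4,1): no bracket -> illegal
(4,2): flips 2 -> legal
(4,5): no bracket -> illegal
(5,2): no bracket -> illegal
(5,3): no bracket -> illegal
(5,4): no bracket -> illegal
W mobility = 2

Answer: B=6 W=2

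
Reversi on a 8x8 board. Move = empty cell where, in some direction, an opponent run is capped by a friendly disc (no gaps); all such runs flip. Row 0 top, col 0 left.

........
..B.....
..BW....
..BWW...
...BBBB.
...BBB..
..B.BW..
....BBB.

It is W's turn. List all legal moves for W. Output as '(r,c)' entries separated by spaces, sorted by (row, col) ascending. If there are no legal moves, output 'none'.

(0,1): flips 1 -> legal
(0,2): no bracket -> illegal
(0,3): no bracket -> illegal
(1,1): flips 1 -> legal
(1,3): no bracket -> illegal
(2,1): flips 4 -> legal
(3,1): flips 1 -> legal
(3,5): flips 2 -> legal
(3,6): no bracket -> illegal
(3,7): no bracket -> illegal
(4,1): flips 1 -> legal
(4,2): no bracket -> illegal
(4,7): no bracket -> illegal
(5,1): no bracket -> illegal
(5,2): flips 1 -> legal
(5,6): flips 1 -> legal
(5,7): no bracket -> illegal
(6,1): no bracket -> illegal
(6,3): flips 3 -> legal
(6,6): flips 2 -> legal
(6,7): no bracket -> illegal
(7,1): no bracket -> illegal
(7,2): no bracket -> illegal
(7,3): no bracket -> illegal
(7,7): no bracket -> illegal

Answer: (0,1) (1,1) (2,1) (3,1) (3,5) (4,1) (5,2) (5,6) (6,3) (6,6)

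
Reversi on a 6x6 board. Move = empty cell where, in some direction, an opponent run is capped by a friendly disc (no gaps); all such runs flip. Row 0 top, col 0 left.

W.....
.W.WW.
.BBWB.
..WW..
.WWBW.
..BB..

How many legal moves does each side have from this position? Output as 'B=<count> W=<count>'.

-- B to move --
(0,1): flips 1 -> legal
(0,2): flips 1 -> legal
(0,3): flips 3 -> legal
(0,4): flips 2 -> legal
(0,5): no bracket -> illegal
(1,0): no bracket -> illegal
(1,2): no bracket -> illegal
(1,5): no bracket -> illegal
(2,0): no bracket -> illegal
(2,5): no bracket -> illegal
(3,0): flips 1 -> legal
(3,1): flips 1 -> legal
(3,4): no bracket -> illegal
(3,5): flips 1 -> legal
(4,0): flips 2 -> legal
(4,5): flips 1 -> legal
(5,0): no bracket -> illegal
(5,1): flips 2 -> legal
(5,4): no bracket -> illegal
(5,5): flips 2 -> legal
B mobility = 11
-- W to move --
(1,0): flips 1 -> legal
(1,2): flips 1 -> legal
(1,5): flips 1 -> legal
(2,0): flips 2 -> legal
(2,5): flips 1 -> legal
(3,0): no bracket -> illegal
(3,1): flips 2 -> legal
(3,4): flips 1 -> legal
(3,5): flips 1 -> legal
(5,1): no bracket -> illegal
(5,4): flips 1 -> legal
W mobility = 9

Answer: B=11 W=9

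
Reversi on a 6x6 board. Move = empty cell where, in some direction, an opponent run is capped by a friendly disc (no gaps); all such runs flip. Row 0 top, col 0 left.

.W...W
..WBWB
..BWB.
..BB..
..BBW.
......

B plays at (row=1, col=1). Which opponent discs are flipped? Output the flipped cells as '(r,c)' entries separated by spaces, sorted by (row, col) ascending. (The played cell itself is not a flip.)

Answer: (1,2)

Derivation:
Dir NW: first cell '.' (not opp) -> no flip
Dir N: opp run (0,1), next=edge -> no flip
Dir NE: first cell '.' (not opp) -> no flip
Dir W: first cell '.' (not opp) -> no flip
Dir E: opp run (1,2) capped by B -> flip
Dir SW: first cell '.' (not opp) -> no flip
Dir S: first cell '.' (not opp) -> no flip
Dir SE: first cell 'B' (not opp) -> no flip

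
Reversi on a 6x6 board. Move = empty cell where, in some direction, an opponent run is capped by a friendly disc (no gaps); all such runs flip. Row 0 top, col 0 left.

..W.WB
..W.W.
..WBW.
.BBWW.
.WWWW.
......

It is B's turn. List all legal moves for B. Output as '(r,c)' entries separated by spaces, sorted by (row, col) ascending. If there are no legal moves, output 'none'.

(0,1): flips 1 -> legal
(0,3): flips 1 -> legal
(1,1): no bracket -> illegal
(1,3): flips 1 -> legal
(1,5): no bracket -> illegal
(2,1): flips 1 -> legal
(2,5): flips 1 -> legal
(3,0): no bracket -> illegal
(3,5): flips 2 -> legal
(4,0): no bracket -> illegal
(4,5): flips 1 -> legal
(5,0): flips 1 -> legal
(5,1): flips 1 -> legal
(5,2): flips 1 -> legal
(5,3): flips 3 -> legal
(5,4): flips 1 -> legal
(5,5): no bracket -> illegal

Answer: (0,1) (0,3) (1,3) (2,1) (2,5) (3,5) (4,5) (5,0) (5,1) (5,2) (5,3) (5,4)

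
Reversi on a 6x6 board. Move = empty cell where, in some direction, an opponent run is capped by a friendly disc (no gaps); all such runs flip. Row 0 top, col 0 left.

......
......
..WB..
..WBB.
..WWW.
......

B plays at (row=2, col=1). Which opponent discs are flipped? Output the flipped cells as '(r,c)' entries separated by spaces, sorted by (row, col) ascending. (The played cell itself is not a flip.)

Answer: (2,2)

Derivation:
Dir NW: first cell '.' (not opp) -> no flip
Dir N: first cell '.' (not opp) -> no flip
Dir NE: first cell '.' (not opp) -> no flip
Dir W: first cell '.' (not opp) -> no flip
Dir E: opp run (2,2) capped by B -> flip
Dir SW: first cell '.' (not opp) -> no flip
Dir S: first cell '.' (not opp) -> no flip
Dir SE: opp run (3,2) (4,3), next='.' -> no flip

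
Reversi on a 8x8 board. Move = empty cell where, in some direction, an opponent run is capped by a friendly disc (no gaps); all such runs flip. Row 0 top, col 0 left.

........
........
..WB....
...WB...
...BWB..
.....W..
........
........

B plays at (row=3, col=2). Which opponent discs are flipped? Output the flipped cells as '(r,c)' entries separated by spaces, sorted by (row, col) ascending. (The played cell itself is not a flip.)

Answer: (3,3)

Derivation:
Dir NW: first cell '.' (not opp) -> no flip
Dir N: opp run (2,2), next='.' -> no flip
Dir NE: first cell 'B' (not opp) -> no flip
Dir W: first cell '.' (not opp) -> no flip
Dir E: opp run (3,3) capped by B -> flip
Dir SW: first cell '.' (not opp) -> no flip
Dir S: first cell '.' (not opp) -> no flip
Dir SE: first cell 'B' (not opp) -> no flip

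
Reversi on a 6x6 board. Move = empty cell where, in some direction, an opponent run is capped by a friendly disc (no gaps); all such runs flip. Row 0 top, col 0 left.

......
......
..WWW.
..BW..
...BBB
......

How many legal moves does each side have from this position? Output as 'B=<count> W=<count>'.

-- B to move --
(1,1): flips 2 -> legal
(1,2): flips 1 -> legal
(1,3): flips 2 -> legal
(1,4): flips 1 -> legal
(1,5): no bracket -> illegal
(2,1): no bracket -> illegal
(2,5): no bracket -> illegal
(3,1): no bracket -> illegal
(3,4): flips 1 -> legal
(3,5): no bracket -> illegal
(4,2): no bracket -> illegal
B mobility = 5
-- W to move --
(2,1): no bracket -> illegal
(3,1): flips 1 -> legal
(3,4): no bracket -> illegal
(3,5): no bracket -> illegal
(4,1): flips 1 -> legal
(4,2): flips 1 -> legal
(5,2): no bracket -> illegal
(5,3): flips 1 -> legal
(5,4): no bracket -> illegal
(5,5): flips 1 -> legal
W mobility = 5

Answer: B=5 W=5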